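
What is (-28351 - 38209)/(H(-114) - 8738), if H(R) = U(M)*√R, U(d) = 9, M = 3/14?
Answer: 290800640/38180939 + 299520*I*√114/38180939 ≈ 7.6164 + 0.083759*I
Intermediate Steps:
M = 3/14 (M = 3*(1/14) = 3/14 ≈ 0.21429)
H(R) = 9*√R
(-28351 - 38209)/(H(-114) - 8738) = (-28351 - 38209)/(9*√(-114) - 8738) = -66560/(9*(I*√114) - 8738) = -66560/(9*I*√114 - 8738) = -66560/(-8738 + 9*I*√114)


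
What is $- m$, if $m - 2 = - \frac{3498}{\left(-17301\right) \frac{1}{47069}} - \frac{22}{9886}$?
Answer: $- \frac{271340919247}{28506281} \approx -9518.6$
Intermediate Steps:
$m = \frac{271340919247}{28506281}$ ($m = 2 - \left(- \frac{54882454}{5767} + \frac{11}{4943}\right) = 2 - \left(\frac{11}{4943} + \frac{3498}{\left(-17301\right) \frac{1}{47069}}\right) = 2 - \left(\frac{11}{4943} + \frac{3498}{- \frac{17301}{47069}}\right) = 2 - - \frac{271283906685}{28506281} = 2 + \left(\frac{54882454}{5767} - \frac{11}{4943}\right) = 2 + \frac{271283906685}{28506281} = \frac{271340919247}{28506281} \approx 9518.6$)
$- m = \left(-1\right) \frac{271340919247}{28506281} = - \frac{271340919247}{28506281}$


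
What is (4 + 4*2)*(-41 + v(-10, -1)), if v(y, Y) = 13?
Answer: -336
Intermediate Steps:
(4 + 4*2)*(-41 + v(-10, -1)) = (4 + 4*2)*(-41 + 13) = (4 + 8)*(-28) = 12*(-28) = -336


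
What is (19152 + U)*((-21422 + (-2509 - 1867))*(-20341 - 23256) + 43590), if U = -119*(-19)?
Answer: 24084464381348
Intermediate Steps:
U = 2261
(19152 + U)*((-21422 + (-2509 - 1867))*(-20341 - 23256) + 43590) = (19152 + 2261)*((-21422 + (-2509 - 1867))*(-20341 - 23256) + 43590) = 21413*((-21422 - 4376)*(-43597) + 43590) = 21413*(-25798*(-43597) + 43590) = 21413*(1124715406 + 43590) = 21413*1124758996 = 24084464381348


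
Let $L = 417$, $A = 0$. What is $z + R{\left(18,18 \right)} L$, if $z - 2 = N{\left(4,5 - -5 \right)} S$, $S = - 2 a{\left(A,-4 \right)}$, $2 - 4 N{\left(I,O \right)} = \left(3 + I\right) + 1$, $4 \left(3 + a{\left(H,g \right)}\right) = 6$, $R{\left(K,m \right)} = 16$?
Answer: $\frac{13339}{2} \approx 6669.5$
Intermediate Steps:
$a{\left(H,g \right)} = - \frac{3}{2}$ ($a{\left(H,g \right)} = -3 + \frac{1}{4} \cdot 6 = -3 + \frac{3}{2} = - \frac{3}{2}$)
$N{\left(I,O \right)} = - \frac{1}{2} - \frac{I}{4}$ ($N{\left(I,O \right)} = \frac{1}{2} - \frac{\left(3 + I\right) + 1}{4} = \frac{1}{2} - \frac{4 + I}{4} = \frac{1}{2} - \left(1 + \frac{I}{4}\right) = - \frac{1}{2} - \frac{I}{4}$)
$S = 3$ ($S = \left(-2\right) \left(- \frac{3}{2}\right) = 3$)
$z = - \frac{5}{2}$ ($z = 2 + \left(- \frac{1}{2} - 1\right) 3 = 2 - \frac{9}{2} = - \frac{5}{2} \approx -2.5$)
$z + R{\left(18,18 \right)} L = - \frac{5}{2} + 16 \cdot 417 = - \frac{5}{2} + 6672 = \frac{13339}{2}$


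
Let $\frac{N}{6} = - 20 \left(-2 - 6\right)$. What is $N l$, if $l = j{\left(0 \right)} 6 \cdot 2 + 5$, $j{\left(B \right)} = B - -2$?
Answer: $27840$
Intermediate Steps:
$j{\left(B \right)} = 2 + B$ ($j{\left(B \right)} = B + 2 = 2 + B$)
$N = 960$ ($N = 6 \left(- 20 \left(-2 - 6\right)\right) = 6 \left(\left(-20\right) \left(-8\right)\right) = 6 \cdot 160 = 960$)
$l = 29$ ($l = \left(2 + 0\right) 6 \cdot 2 + 5 = 2 \cdot 6 \cdot 2 + 5 = 12 \cdot 2 + 5 = 24 + 5 = 29$)
$N l = 960 \cdot 29 = 27840$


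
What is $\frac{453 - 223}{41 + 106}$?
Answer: $\frac{230}{147} \approx 1.5646$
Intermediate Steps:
$\frac{453 - 223}{41 + 106} = \frac{453 - 223}{147} = \left(453 - 223\right) \frac{1}{147} = 230 \cdot \frac{1}{147} = \frac{230}{147}$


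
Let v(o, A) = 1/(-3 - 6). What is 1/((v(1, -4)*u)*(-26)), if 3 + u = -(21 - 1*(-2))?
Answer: -9/676 ≈ -0.013314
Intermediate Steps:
v(o, A) = -⅑ (v(o, A) = 1/(-9) = -⅑)
u = -26 (u = -3 - (21 - 1*(-2)) = -3 - (21 + 2) = -3 - 1*23 = -3 - 23 = -26)
1/((v(1, -4)*u)*(-26)) = 1/(-⅑*(-26)*(-26)) = 1/((26/9)*(-26)) = 1/(-676/9) = -9/676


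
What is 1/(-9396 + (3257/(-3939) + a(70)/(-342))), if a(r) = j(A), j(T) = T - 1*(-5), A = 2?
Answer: -449046/4219616705 ≈ -0.00010642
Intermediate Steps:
j(T) = 5 + T (j(T) = T + 5 = 5 + T)
a(r) = 7 (a(r) = 5 + 2 = 7)
1/(-9396 + (3257/(-3939) + a(70)/(-342))) = 1/(-9396 + (3257/(-3939) + 7/(-342))) = 1/(-9396 + (3257*(-1/3939) + 7*(-1/342))) = 1/(-9396 + (-3257/3939 - 7/342)) = 1/(-9396 - 380489/449046) = 1/(-4219616705/449046) = -449046/4219616705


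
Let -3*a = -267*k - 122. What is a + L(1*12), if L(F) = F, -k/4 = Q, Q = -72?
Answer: 77054/3 ≈ 25685.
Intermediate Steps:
k = 288 (k = -4*(-72) = 288)
a = 77018/3 (a = -(-267*288 - 122)/3 = -(-76896 - 122)/3 = -1/3*(-77018) = 77018/3 ≈ 25673.)
a + L(1*12) = 77018/3 + 1*12 = 77018/3 + 12 = 77054/3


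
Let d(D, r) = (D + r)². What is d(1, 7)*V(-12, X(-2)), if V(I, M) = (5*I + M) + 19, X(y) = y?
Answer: -2752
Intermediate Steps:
V(I, M) = 19 + M + 5*I (V(I, M) = (M + 5*I) + 19 = 19 + M + 5*I)
d(1, 7)*V(-12, X(-2)) = (1 + 7)²*(19 - 2 + 5*(-12)) = 8²*(19 - 2 - 60) = 64*(-43) = -2752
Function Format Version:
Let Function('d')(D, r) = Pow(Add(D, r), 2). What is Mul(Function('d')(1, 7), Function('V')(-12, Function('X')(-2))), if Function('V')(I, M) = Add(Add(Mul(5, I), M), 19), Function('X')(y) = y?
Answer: -2752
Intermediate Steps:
Function('V')(I, M) = Add(19, M, Mul(5, I)) (Function('V')(I, M) = Add(Add(M, Mul(5, I)), 19) = Add(19, M, Mul(5, I)))
Mul(Function('d')(1, 7), Function('V')(-12, Function('X')(-2))) = Mul(Pow(Add(1, 7), 2), Add(19, -2, Mul(5, -12))) = Mul(Pow(8, 2), Add(19, -2, -60)) = Mul(64, -43) = -2752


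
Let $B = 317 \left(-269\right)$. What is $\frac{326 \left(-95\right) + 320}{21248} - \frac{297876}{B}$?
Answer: $\frac{1857825899}{905940352} \approx 2.0507$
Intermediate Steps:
$B = -85273$
$\frac{326 \left(-95\right) + 320}{21248} - \frac{297876}{B} = \frac{326 \left(-95\right) + 320}{21248} - \frac{297876}{-85273} = \left(-30970 + 320\right) \frac{1}{21248} - - \frac{297876}{85273} = \left(-30650\right) \frac{1}{21248} + \frac{297876}{85273} = - \frac{15325}{10624} + \frac{297876}{85273} = \frac{1857825899}{905940352}$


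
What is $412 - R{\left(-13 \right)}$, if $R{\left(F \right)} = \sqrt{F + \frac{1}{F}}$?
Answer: $412 - \frac{i \sqrt{2210}}{13} \approx 412.0 - 3.6162 i$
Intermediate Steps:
$412 - R{\left(-13 \right)} = 412 - \sqrt{-13 + \frac{1}{-13}} = 412 - \sqrt{-13 - \frac{1}{13}} = 412 - \sqrt{- \frac{170}{13}} = 412 - \frac{i \sqrt{2210}}{13}$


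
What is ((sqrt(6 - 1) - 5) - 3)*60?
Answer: -480 + 60*sqrt(5) ≈ -345.84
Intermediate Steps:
((sqrt(6 - 1) - 5) - 3)*60 = ((sqrt(5) - 5) - 3)*60 = ((-5 + sqrt(5)) - 3)*60 = (-8 + sqrt(5))*60 = -480 + 60*sqrt(5)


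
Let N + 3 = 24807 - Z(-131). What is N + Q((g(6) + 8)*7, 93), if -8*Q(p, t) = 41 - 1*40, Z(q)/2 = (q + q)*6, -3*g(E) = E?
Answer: 223583/8 ≈ 27948.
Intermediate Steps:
g(E) = -E/3
Z(q) = 24*q (Z(q) = 2*((q + q)*6) = 2*((2*q)*6) = 2*(12*q) = 24*q)
Q(p, t) = -1/8 (Q(p, t) = -(41 - 1*40)/8 = -(41 - 40)/8 = -1/8*1 = -1/8)
N = 27948 (N = -3 + (24807 - 24*(-131)) = -3 + (24807 - 1*(-3144)) = -3 + (24807 + 3144) = -3 + 27951 = 27948)
N + Q((g(6) + 8)*7, 93) = 27948 - 1/8 = 223583/8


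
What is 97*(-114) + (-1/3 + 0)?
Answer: -33175/3 ≈ -11058.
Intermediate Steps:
97*(-114) + (-1/3 + 0) = -11058 + ((⅓)*(-1) + 0) = -11058 + (-⅓ + 0) = -11058 - ⅓ = -33175/3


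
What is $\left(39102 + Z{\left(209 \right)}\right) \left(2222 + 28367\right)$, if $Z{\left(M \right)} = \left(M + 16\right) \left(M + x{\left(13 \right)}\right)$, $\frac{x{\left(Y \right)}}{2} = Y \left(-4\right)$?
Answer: $1918756203$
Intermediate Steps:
$x{\left(Y \right)} = - 8 Y$ ($x{\left(Y \right)} = 2 Y \left(-4\right) = 2 \left(- 4 Y\right) = - 8 Y$)
$Z{\left(M \right)} = \left(-104 + M\right) \left(16 + M\right)$ ($Z{\left(M \right)} = \left(M + 16\right) \left(M - 104\right) = \left(16 + M\right) \left(M - 104\right) = \left(16 + M\right) \left(-104 + M\right) = \left(-104 + M\right) \left(16 + M\right)$)
$\left(39102 + Z{\left(209 \right)}\right) \left(2222 + 28367\right) = \left(39102 - \left(20056 - 43681\right)\right) \left(2222 + 28367\right) = \left(39102 - -23625\right) 30589 = \left(39102 + 23625\right) 30589 = 62727 \cdot 30589 = 1918756203$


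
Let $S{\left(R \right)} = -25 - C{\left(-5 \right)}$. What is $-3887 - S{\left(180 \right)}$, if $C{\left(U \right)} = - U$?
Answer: $-3857$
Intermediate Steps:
$S{\left(R \right)} = -30$ ($S{\left(R \right)} = -25 - \left(-1\right) \left(-5\right) = -25 - 5 = -30$)
$-3887 - S{\left(180 \right)} = -3887 - -30 = -3887 + 30 = -3857$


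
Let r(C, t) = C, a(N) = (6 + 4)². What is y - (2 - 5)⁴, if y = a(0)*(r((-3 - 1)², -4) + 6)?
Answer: 2119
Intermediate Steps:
a(N) = 100 (a(N) = 10² = 100)
y = 2200 (y = 100*((-3 - 1)² + 6) = 100*((-4)² + 6) = 100*(16 + 6) = 100*22 = 2200)
y - (2 - 5)⁴ = 2200 - (2 - 5)⁴ = 2200 - 1*(-3)⁴ = 2200 - 1*81 = 2200 - 81 = 2119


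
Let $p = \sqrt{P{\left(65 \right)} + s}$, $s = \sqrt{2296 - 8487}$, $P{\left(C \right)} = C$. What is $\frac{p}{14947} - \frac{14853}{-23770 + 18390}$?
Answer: $\frac{14853}{5380} + \frac{\sqrt{65 + i \sqrt{6191}}}{14947} \approx 2.7614 + 0.00028799 i$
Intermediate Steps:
$s = i \sqrt{6191}$ ($s = \sqrt{-6191} = i \sqrt{6191} \approx 78.683 i$)
$p = \sqrt{65 + i \sqrt{6191}} \approx 9.1394 + 4.3046 i$
$\frac{p}{14947} - \frac{14853}{-23770 + 18390} = \frac{\sqrt{65 + i \sqrt{6191}}}{14947} - \frac{14853}{-23770 + 18390} = \sqrt{65 + i \sqrt{6191}} \cdot \frac{1}{14947} - \frac{14853}{-5380} = \frac{\sqrt{65 + i \sqrt{6191}}}{14947} - - \frac{14853}{5380} = \frac{\sqrt{65 + i \sqrt{6191}}}{14947} + \frac{14853}{5380} = \frac{14853}{5380} + \frac{\sqrt{65 + i \sqrt{6191}}}{14947}$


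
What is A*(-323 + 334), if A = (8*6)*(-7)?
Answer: -3696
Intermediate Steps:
A = -336 (A = 48*(-7) = -336)
A*(-323 + 334) = -336*(-323 + 334) = -336*11 = -3696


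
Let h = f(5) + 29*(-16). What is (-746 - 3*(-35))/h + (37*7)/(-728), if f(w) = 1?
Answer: 49533/48152 ≈ 1.0287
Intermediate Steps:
h = -463 (h = 1 + 29*(-16) = 1 - 464 = -463)
(-746 - 3*(-35))/h + (37*7)/(-728) = (-746 - 3*(-35))/(-463) + (37*7)/(-728) = (-746 - 1*(-105))*(-1/463) + 259*(-1/728) = (-746 + 105)*(-1/463) - 37/104 = -641*(-1/463) - 37/104 = 641/463 - 37/104 = 49533/48152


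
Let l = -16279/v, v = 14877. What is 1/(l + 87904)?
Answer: 14877/1307731529 ≈ 1.1376e-5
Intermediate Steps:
l = -16279/14877 ≈ -1.0942
1/(l + 87904) = 1/(-16279/14877 + 87904) = 1/(1307731529/14877) = 14877/1307731529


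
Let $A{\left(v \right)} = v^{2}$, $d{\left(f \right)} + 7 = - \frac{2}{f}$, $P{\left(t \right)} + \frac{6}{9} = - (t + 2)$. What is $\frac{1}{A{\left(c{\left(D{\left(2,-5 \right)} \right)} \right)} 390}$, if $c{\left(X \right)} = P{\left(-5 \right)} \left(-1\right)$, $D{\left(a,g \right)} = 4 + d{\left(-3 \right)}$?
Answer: $\frac{3}{6370} \approx 0.00047096$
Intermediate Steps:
$P{\left(t \right)} = - \frac{8}{3} - t$ ($P{\left(t \right)} = - \frac{2}{3} - \left(t + 2\right) = - \frac{2}{3} - \left(2 + t\right) = - \frac{8}{3} - t$)
$d{\left(f \right)} = -7 - \frac{2}{f}$
$D{\left(a,g \right)} = - \frac{7}{3}$ ($D{\left(a,g \right)} = 4 - \left(7 + \frac{2}{-3}\right) = 4 - \frac{19}{3} = - \frac{7}{3}$)
$c{\left(X \right)} = - \frac{7}{3}$ ($c{\left(X \right)} = \left(- \frac{8}{3} - -5\right) \left(-1\right) = \left(- \frac{8}{3} + 5\right) \left(-1\right) = \frac{7}{3} \left(-1\right) = - \frac{7}{3}$)
$\frac{1}{A{\left(c{\left(D{\left(2,-5 \right)} \right)} \right)} 390} = \frac{1}{\left(- \frac{7}{3}\right)^{2} \cdot 390} = \frac{1}{\frac{49}{9} \cdot 390} = \frac{1}{\frac{6370}{3}} = \frac{3}{6370}$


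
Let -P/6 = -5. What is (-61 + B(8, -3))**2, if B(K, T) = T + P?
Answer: 1156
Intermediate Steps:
P = 30 (P = -6*(-5) = 30)
B(K, T) = 30 + T (B(K, T) = T + 30 = 30 + T)
(-61 + B(8, -3))**2 = (-61 + (30 - 3))**2 = (-61 + 27)**2 = (-34)**2 = 1156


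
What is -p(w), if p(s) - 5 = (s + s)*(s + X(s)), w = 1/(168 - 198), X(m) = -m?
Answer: -5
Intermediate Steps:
w = -1/30 (w = 1/(-30) = -1/30 ≈ -0.033333)
p(s) = 5 (p(s) = 5 + (s + s)*(s - s) = 5 + (2*s)*0 = 5 + 0 = 5)
-p(w) = -1*5 = -5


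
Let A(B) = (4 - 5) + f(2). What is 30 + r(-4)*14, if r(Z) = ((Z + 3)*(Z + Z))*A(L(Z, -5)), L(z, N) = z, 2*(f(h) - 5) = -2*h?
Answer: 254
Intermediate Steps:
f(h) = 5 - h (f(h) = 5 + (-2*h)/2 = 5 - h)
A(B) = 2 (A(B) = (4 - 5) + (5 - 1*2) = -1 + (5 - 2) = -1 + 3 = 2)
r(Z) = 4*Z*(3 + Z) (r(Z) = ((Z + 3)*(Z + Z))*2 = ((3 + Z)*(2*Z))*2 = (2*Z*(3 + Z))*2 = 4*Z*(3 + Z))
30 + r(-4)*14 = 30 + (4*(-4)*(3 - 4))*14 = 30 + (4*(-4)*(-1))*14 = 30 + 16*14 = 30 + 224 = 254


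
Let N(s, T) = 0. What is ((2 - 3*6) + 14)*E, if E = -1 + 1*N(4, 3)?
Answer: 2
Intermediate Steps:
E = -1 (E = -1 + 1*0 = -1 + 0 = -1)
((2 - 3*6) + 14)*E = ((2 - 3*6) + 14)*(-1) = ((2 - 18) + 14)*(-1) = (-16 + 14)*(-1) = -2*(-1) = 2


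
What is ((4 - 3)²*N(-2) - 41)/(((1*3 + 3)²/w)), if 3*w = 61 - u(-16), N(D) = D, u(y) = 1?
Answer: -215/9 ≈ -23.889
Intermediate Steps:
w = 20 (w = (61 - 1*1)/3 = (61 - 1)/3 = (⅓)*60 = 20)
((4 - 3)²*N(-2) - 41)/(((1*3 + 3)²/w)) = ((4 - 3)²*(-2) - 41)/(((1*3 + 3)²/20)) = (1²*(-2) - 41)/(((3 + 3)²*(1/20))) = (1*(-2) - 41)/((6²*(1/20))) = (-2 - 41)/((36*(1/20))) = -43/9/5 = -43*5/9 = -215/9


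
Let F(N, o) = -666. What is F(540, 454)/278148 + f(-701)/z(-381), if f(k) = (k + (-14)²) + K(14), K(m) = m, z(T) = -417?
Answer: 22715491/19331286 ≈ 1.1751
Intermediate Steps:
f(k) = 210 + k (f(k) = (k + (-14)²) + 14 = (k + 196) + 14 = (196 + k) + 14 = 210 + k)
F(540, 454)/278148 + f(-701)/z(-381) = -666/278148 + (210 - 701)/(-417) = -666*1/278148 - 491*(-1/417) = -111/46358 + 491/417 = 22715491/19331286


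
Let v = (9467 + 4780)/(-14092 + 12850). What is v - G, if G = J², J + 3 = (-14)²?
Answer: -5141945/138 ≈ -37261.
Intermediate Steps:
J = 193 (J = -3 + (-14)² = -3 + 196 = 193)
v = -1583/138 (v = 14247/(-1242) = 14247*(-1/1242) = -1583/138 ≈ -11.471)
G = 37249 (G = 193² = 37249)
v - G = -1583/138 - 1*37249 = -1583/138 - 37249 = -5141945/138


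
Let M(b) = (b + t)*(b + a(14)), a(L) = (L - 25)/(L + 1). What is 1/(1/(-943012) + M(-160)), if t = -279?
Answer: 14145180/998111248133 ≈ 1.4172e-5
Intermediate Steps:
a(L) = (-25 + L)/(1 + L)
M(b) = (-279 + b)*(-11/15 + b) (M(b) = (b - 279)*(b + (-25 + 14)/(1 + 14)) = (-279 + b)*(b - 11/15) = (-279 + b)*(-11/15 + b))
1/(1/(-943012) + M(-160)) = 1/(1/(-943012) + (1023/5 + (-160)² - 4196/15*(-160))) = 1/(-1/943012 + (1023/5 + 25600 + 134272/3)) = 1/(-1/943012 + 1058429/15) = 1/(998111248133/14145180) = 14145180/998111248133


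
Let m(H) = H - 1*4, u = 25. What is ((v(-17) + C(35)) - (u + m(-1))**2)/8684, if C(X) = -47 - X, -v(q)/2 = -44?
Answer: -197/4342 ≈ -0.045371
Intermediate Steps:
v(q) = 88 (v(q) = -2*(-44) = 88)
m(H) = -4 + H (m(H) = H - 4 = -4 + H)
((v(-17) + C(35)) - (u + m(-1))**2)/8684 = ((88 + (-47 - 1*35)) - (25 + (-4 - 1))**2)/8684 = ((88 + (-47 - 35)) - (25 - 5)**2)*(1/8684) = ((88 - 82) - 1*20**2)*(1/8684) = (6 - 1*400)*(1/8684) = (6 - 400)*(1/8684) = -394*1/8684 = -197/4342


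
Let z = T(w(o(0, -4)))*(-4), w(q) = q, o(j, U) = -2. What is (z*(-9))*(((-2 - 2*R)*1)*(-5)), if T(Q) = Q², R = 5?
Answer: 8640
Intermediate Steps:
z = -16 (z = (-2)²*(-4) = 4*(-4) = -16)
(z*(-9))*(((-2 - 2*R)*1)*(-5)) = (-16*(-9))*(((-2 - 2*5)*1)*(-5)) = 144*(((-2 - 10)*1)*(-5)) = 144*(-12*1*(-5)) = 144*(-12*(-5)) = 144*60 = 8640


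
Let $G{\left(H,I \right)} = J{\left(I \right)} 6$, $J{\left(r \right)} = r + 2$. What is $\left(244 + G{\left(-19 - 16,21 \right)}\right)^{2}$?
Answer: $145924$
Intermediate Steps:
$J{\left(r \right)} = 2 + r$
$G{\left(H,I \right)} = 12 + 6 I$ ($G{\left(H,I \right)} = \left(2 + I\right) 6 = 12 + 6 I$)
$\left(244 + G{\left(-19 - 16,21 \right)}\right)^{2} = \left(244 + \left(12 + 6 \cdot 21\right)\right)^{2} = \left(244 + \left(12 + 126\right)\right)^{2} = \left(244 + 138\right)^{2} = 382^{2} = 145924$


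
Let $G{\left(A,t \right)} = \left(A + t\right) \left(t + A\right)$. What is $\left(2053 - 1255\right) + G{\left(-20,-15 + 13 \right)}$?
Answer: $1282$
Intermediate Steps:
$G{\left(A,t \right)} = \left(A + t\right)^{2}$ ($G{\left(A,t \right)} = \left(A + t\right) \left(A + t\right) = \left(A + t\right)^{2}$)
$\left(2053 - 1255\right) + G{\left(-20,-15 + 13 \right)} = \left(2053 - 1255\right) + \left(-20 + \left(-15 + 13\right)\right)^{2} = \left(2053 - 1255\right) + \left(-20 - 2\right)^{2} = \left(2053 - 1255\right) + \left(-22\right)^{2} = 798 + 484 = 1282$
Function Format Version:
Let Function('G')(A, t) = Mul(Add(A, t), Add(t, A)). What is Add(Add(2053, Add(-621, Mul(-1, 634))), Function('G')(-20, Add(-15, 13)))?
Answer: 1282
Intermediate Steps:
Function('G')(A, t) = Pow(Add(A, t), 2) (Function('G')(A, t) = Mul(Add(A, t), Add(A, t)) = Pow(Add(A, t), 2))
Add(Add(2053, Add(-621, Mul(-1, 634))), Function('G')(-20, Add(-15, 13))) = Add(Add(2053, Add(-621, Mul(-1, 634))), Pow(Add(-20, Add(-15, 13)), 2)) = Add(Add(2053, Add(-621, -634)), Pow(Add(-20, -2), 2)) = Add(Add(2053, -1255), Pow(-22, 2)) = Add(798, 484) = 1282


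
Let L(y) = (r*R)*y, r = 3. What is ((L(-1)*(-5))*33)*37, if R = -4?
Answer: -73260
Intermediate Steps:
L(y) = -12*y (L(y) = (3*(-4))*y = -12*y)
((L(-1)*(-5))*33)*37 = ((-12*(-1)*(-5))*33)*37 = ((12*(-5))*33)*37 = -60*33*37 = -1980*37 = -73260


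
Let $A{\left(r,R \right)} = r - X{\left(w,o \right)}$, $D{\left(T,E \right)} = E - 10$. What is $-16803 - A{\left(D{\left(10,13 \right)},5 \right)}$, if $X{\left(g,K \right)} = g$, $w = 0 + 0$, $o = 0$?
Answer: $-16806$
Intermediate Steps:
$w = 0$
$D{\left(T,E \right)} = -10 + E$
$A{\left(r,R \right)} = r$ ($A{\left(r,R \right)} = r - 0 = r + 0 = r$)
$-16803 - A{\left(D{\left(10,13 \right)},5 \right)} = -16803 - \left(-10 + 13\right) = -16803 - 3 = -16806$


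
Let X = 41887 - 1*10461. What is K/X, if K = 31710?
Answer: 15855/15713 ≈ 1.0090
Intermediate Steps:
X = 31426 (X = 41887 - 10461 = 31426)
K/X = 31710/31426 = 31710*(1/31426) = 15855/15713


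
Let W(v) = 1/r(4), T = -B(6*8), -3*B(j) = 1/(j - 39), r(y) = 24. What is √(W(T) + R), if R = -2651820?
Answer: I*√381862074/12 ≈ 1628.4*I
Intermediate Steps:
B(j) = -1/(3*(-39 + j)) (B(j) = -1/(3*(j - 39)) = -1/(3*(-39 + j)))
T = 1/27 (T = -(-1)/(-117 + 3*(6*8)) = -(-1)/(-117 + 3*48) = -(-1)/(-117 + 144) = -(-1)/27 = -1*(-1/27) = 1/27 ≈ 0.037037)
W(v) = 1/24
√(W(T) + R) = √(1/24 - 2651820) = √(-63643679/24) = I*√381862074/12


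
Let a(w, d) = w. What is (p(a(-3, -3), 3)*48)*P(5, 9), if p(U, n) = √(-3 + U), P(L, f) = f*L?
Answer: 2160*I*√6 ≈ 5290.9*I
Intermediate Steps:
P(L, f) = L*f
(p(a(-3, -3), 3)*48)*P(5, 9) = (√(-3 - 3)*48)*(5*9) = (√(-6)*48)*45 = ((I*√6)*48)*45 = (48*I*√6)*45 = 2160*I*√6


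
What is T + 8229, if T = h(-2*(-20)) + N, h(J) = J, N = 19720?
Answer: 27989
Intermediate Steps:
T = 19760 (T = -2*(-20) + 19720 = 40 + 19720 = 19760)
T + 8229 = 19760 + 8229 = 27989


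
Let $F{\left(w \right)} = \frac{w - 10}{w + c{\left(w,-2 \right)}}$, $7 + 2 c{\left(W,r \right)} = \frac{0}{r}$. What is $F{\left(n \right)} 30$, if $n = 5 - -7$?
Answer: $\frac{120}{17} \approx 7.0588$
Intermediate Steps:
$c{\left(W,r \right)} = - \frac{7}{2}$ ($c{\left(W,r \right)} = - \frac{7}{2} + \frac{0 \frac{1}{r}}{2} = - \frac{7}{2} + \frac{1}{2} \cdot 0 = - \frac{7}{2} + 0 = - \frac{7}{2}$)
$n = 12$ ($n = 5 + 7 = 12$)
$F{\left(w \right)} = \frac{-10 + w}{- \frac{7}{2} + w}$ ($F{\left(w \right)} = \frac{w - 10}{w - \frac{7}{2}} = \frac{-10 + w}{- \frac{7}{2} + w}$)
$F{\left(n \right)} 30 = \frac{2 \left(-10 + 12\right)}{-7 + 2 \cdot 12} \cdot 30 = 2 \frac{1}{-7 + 24} \cdot 2 \cdot 30 = 2 \cdot \frac{1}{17} \cdot 2 \cdot 30 = \frac{4}{17} \cdot 30 = \frac{120}{17}$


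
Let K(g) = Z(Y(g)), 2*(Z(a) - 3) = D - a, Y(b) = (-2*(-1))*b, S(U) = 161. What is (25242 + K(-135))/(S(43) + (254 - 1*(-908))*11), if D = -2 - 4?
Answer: 25377/12943 ≈ 1.9607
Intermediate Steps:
Y(b) = 2*b
D = -6
Z(a) = -a/2 (Z(a) = 3 + (-6 - a)/2 = 3 + (-3 - a/2) = -a/2)
K(g) = -g
(25242 + K(-135))/(S(43) + (254 - 1*(-908))*11) = (25242 - 1*(-135))/(161 + (254 - 1*(-908))*11) = (25242 + 135)/(161 + (254 + 908)*11) = 25377/(161 + 1162*11) = 25377/(161 + 12782) = 25377/12943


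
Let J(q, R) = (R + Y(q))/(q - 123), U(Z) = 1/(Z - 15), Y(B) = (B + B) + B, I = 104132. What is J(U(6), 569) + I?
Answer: 57686569/554 ≈ 1.0413e+5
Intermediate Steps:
Y(B) = 3*B (Y(B) = 2*B + B = 3*B)
U(Z) = 1/(-15 + Z)
J(q, R) = (R + 3*q)/(-123 + q) (J(q, R) = (R + 3*q)/(q - 123) = (R + 3*q)/(-123 + q))
J(U(6), 569) + I = (569 + 3/(-15 + 6))/(-123 + 1/(-15 + 6)) + 104132 = (569 + 3/(-9))/(-123 + 1/(-9)) + 104132 = (569 + 3*(-⅑))/(-123 - ⅑) + 104132 = (569 - ⅓)/(-1108/9) + 104132 = -9/1108*1706/3 + 104132 = -2559/554 + 104132 = 57686569/554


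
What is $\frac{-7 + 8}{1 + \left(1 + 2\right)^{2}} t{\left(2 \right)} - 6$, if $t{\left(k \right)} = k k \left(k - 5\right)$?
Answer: $- \frac{36}{5} \approx -7.2$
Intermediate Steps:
$t{\left(k \right)} = k^{2} \left(-5 + k\right)$
$\frac{-7 + 8}{1 + \left(1 + 2\right)^{2}} t{\left(2 \right)} - 6 = \frac{-7 + 8}{1 + \left(1 + 2\right)^{2}} \cdot 2^{2} \left(-5 + 2\right) - 6 = 1 \frac{1}{1 + 3^{2}} \cdot 4 \left(-3\right) - 6 = 1 \frac{1}{1 + 9} \left(-12\right) - 6 = 1 \cdot \frac{1}{10} \left(-12\right) - 6 = \frac{1}{10} \left(-12\right) - 6 = - \frac{6}{5} - 6 = - \frac{36}{5}$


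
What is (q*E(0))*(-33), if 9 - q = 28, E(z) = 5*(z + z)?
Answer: 0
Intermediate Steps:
E(z) = 10*z (E(z) = 5*(2*z) = 10*z)
q = -19 (q = 9 - 1*28 = 9 - 28 = -19)
(q*E(0))*(-33) = -190*0*(-33) = -19*0*(-33) = 0*(-33) = 0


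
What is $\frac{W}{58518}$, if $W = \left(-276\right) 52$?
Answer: $- \frac{2392}{9753} \approx -0.24526$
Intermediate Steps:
$W = -14352$
$\frac{W}{58518} = - \frac{14352}{58518} = \left(-14352\right) \frac{1}{58518} = - \frac{2392}{9753}$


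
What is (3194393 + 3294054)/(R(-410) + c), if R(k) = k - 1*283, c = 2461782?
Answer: 6488447/2461089 ≈ 2.6364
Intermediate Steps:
R(k) = -283 + k (R(k) = k - 283 = -283 + k)
(3194393 + 3294054)/(R(-410) + c) = (3194393 + 3294054)/((-283 - 410) + 2461782) = 6488447/(-693 + 2461782) = 6488447/2461089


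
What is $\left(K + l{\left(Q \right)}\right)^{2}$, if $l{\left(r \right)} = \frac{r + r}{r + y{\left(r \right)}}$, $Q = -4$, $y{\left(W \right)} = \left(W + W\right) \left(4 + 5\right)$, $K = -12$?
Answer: $\frac{51076}{361} \approx 141.48$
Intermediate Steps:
$y{\left(W \right)} = 18 W$ ($y{\left(W \right)} = 2 W 9 = 18 W$)
$l{\left(r \right)} = \frac{2}{19}$ ($l{\left(r \right)} = \frac{r + r}{r + 18 r} = \frac{2 r}{19 r} = 2 r \frac{1}{19 r} = \frac{2}{19}$)
$\left(K + l{\left(Q \right)}\right)^{2} = \left(-12 + \frac{2}{19}\right)^{2} = \left(- \frac{226}{19}\right)^{2} = \frac{51076}{361}$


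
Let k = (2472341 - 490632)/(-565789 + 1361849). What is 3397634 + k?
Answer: 2704722503749/796060 ≈ 3.3976e+6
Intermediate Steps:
k = 1981709/796060 ≈ 2.4894
3397634 + k = 3397634 + 1981709/796060 = 2704722503749/796060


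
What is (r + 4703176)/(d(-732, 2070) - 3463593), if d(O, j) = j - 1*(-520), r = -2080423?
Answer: -374679/494429 ≈ -0.75780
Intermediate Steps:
d(O, j) = 520 + j (d(O, j) = j + 520 = 520 + j)
(r + 4703176)/(d(-732, 2070) - 3463593) = (-2080423 + 4703176)/((520 + 2070) - 3463593) = 2622753/(2590 - 3463593) = 2622753/(-3461003) = 2622753*(-1/3461003) = -374679/494429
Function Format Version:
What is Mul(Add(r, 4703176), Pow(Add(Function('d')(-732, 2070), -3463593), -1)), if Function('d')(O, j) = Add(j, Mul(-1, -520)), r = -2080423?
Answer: Rational(-374679, 494429) ≈ -0.75780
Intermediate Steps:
Function('d')(O, j) = Add(520, j) (Function('d')(O, j) = Add(j, 520) = Add(520, j))
Mul(Add(r, 4703176), Pow(Add(Function('d')(-732, 2070), -3463593), -1)) = Mul(Add(-2080423, 4703176), Pow(Add(Add(520, 2070), -3463593), -1)) = Mul(2622753, Pow(Add(2590, -3463593), -1)) = Mul(2622753, Pow(-3461003, -1)) = Mul(2622753, Rational(-1, 3461003)) = Rational(-374679, 494429)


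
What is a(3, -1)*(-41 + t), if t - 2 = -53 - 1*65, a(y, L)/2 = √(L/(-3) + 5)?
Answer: -1256*√3/3 ≈ -725.15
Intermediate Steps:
a(y, L) = 2*√(5 - L/3) (a(y, L) = 2*√(L/(-3) + 5) = 2*√(L*(-⅓) + 5) = 2*√(-L/3 + 5) = 2*√(5 - L/3))
t = -116 (t = 2 + (-53 - 1*65) = 2 + (-53 - 65) = 2 - 118 = -116)
a(3, -1)*(-41 + t) = (2*√(45 - 3*(-1))/3)*(-41 - 116) = (2*√(45 + 3)/3)*(-157) = (2*√48/3)*(-157) = (2*(4*√3)/3)*(-157) = (8*√3/3)*(-157) = -1256*√3/3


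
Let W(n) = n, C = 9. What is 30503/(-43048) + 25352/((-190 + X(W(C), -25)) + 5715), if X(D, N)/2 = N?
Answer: 924348971/235687800 ≈ 3.9219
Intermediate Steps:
X(D, N) = 2*N
30503/(-43048) + 25352/((-190 + X(W(C), -25)) + 5715) = 30503/(-43048) + 25352/((-190 + 2*(-25)) + 5715) = 30503*(-1/43048) + 25352/((-190 - 50) + 5715) = -30503/43048 + 25352/(-240 + 5715) = -30503/43048 + 25352/5475 = 924348971/235687800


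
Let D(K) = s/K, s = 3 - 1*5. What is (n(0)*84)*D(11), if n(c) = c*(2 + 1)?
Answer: 0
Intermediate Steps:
n(c) = 3*c (n(c) = c*3 = 3*c)
s = -2 (s = 3 - 5 = -2)
D(K) = -2/K
(n(0)*84)*D(11) = ((3*0)*84)*(-2/11) = (0*84)*(-2*1/11) = 0*(-2/11) = 0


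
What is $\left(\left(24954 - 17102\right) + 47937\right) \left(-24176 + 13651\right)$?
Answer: $-587179225$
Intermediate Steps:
$\left(\left(24954 - 17102\right) + 47937\right) \left(-24176 + 13651\right) = \left(7852 + 47937\right) \left(-10525\right) = 55789 \left(-10525\right) = -587179225$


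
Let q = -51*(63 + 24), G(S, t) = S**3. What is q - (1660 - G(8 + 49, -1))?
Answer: 179096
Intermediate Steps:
q = -4437 (q = -51*87 = -4437)
q - (1660 - G(8 + 49, -1)) = -4437 - (1660 - (8 + 49)**3) = -4437 - (1660 - 1*57**3) = -4437 - (1660 - 1*185193) = -4437 - (1660 - 185193) = -4437 - 1*(-183533) = -4437 + 183533 = 179096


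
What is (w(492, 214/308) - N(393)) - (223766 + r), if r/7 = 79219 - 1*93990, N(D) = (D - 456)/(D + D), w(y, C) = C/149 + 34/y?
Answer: -44503840814141/369728898 ≈ -1.2037e+5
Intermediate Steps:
w(y, C) = 34/y + C/149 (w(y, C) = C*(1/149) + 34/y = C/149 + 34/y = 34/y + C/149)
N(D) = (-456 + D)/(2*D) (N(D) = (-456 + D)/((2*D)) = (-456 + D)*(1/(2*D)) = (-456 + D)/(2*D))
r = -103397 (r = 7*(79219 - 1*93990) = 7*(79219 - 93990) = 7*(-14771) = -103397)
(w(492, 214/308) - N(393)) - (223766 + r) = ((34/492 + (214/308)/149) - (-456 + 393)/(2*393)) - (223766 - 103397) = ((34*(1/492) + (214*(1/308))/149) - (-63)/(2*393)) - 1*120369 = ((17/246 + (1/149)*(107/154)) - 1*(-21/262)) - 120369 = ((17/246 + 107/22946) + 21/262) - 120369 = (104101/1411179 + 21/262) - 120369 = 56909221/369728898 - 120369 = -44503840814141/369728898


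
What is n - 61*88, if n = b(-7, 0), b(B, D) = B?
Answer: -5375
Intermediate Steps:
n = -7
n - 61*88 = -7 - 61*88 = -7 - 5368 = -5375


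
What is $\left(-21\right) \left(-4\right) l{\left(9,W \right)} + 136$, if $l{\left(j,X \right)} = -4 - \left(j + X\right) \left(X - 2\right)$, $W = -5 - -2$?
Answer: $2320$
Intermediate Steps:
$W = -3$ ($W = -5 + 2 = -3$)
$l{\left(j,X \right)} = -4 - \left(-2 + X\right) \left(X + j\right)$ ($l{\left(j,X \right)} = -4 - \left(X + j\right) \left(-2 + X\right) = -4 - \left(-2 + X\right) \left(X + j\right)$)
$\left(-21\right) \left(-4\right) l{\left(9,W \right)} + 136 = \left(-21\right) \left(-4\right) \left(-4 - \left(-3\right)^{2} + 2 \left(-3\right) + 2 \cdot 9 - \left(-3\right) 9\right) + 136 = 84 \left(-4 - 9 - 6 + 18 + 27\right) + 136 = 84 \cdot 26 + 136 = 2184 + 136 = 2320$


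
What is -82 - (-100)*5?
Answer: 418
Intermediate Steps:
-82 - (-100)*5 = -82 - 100*(-5) = -82 + 500 = 418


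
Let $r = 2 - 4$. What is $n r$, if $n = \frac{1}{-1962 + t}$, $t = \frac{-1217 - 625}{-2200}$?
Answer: $\frac{2200}{2157279} \approx 0.0010198$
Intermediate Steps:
$r = -2$
$t = \frac{921}{1100}$ ($t = \left(-1842\right) \left(- \frac{1}{2200}\right) = \frac{921}{1100} \approx 0.83727$)
$n = - \frac{1100}{2157279}$ ($n = \frac{1}{-1962 + \frac{921}{1100}} = \frac{1}{- \frac{2157279}{1100}} = - \frac{1100}{2157279} \approx -0.0005099$)
$n r = \left(- \frac{1100}{2157279}\right) \left(-2\right) = \frac{2200}{2157279}$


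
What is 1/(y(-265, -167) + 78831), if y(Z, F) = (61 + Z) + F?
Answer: 1/78460 ≈ 1.2745e-5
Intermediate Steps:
y(Z, F) = 61 + F + Z
1/(y(-265, -167) + 78831) = 1/((61 - 167 - 265) + 78831) = 1/(-371 + 78831) = 1/78460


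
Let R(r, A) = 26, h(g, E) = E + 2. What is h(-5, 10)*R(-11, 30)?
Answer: 312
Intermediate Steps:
h(g, E) = 2 + E
h(-5, 10)*R(-11, 30) = (2 + 10)*26 = 12*26 = 312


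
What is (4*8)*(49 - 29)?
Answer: 640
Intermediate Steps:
(4*8)*(49 - 29) = 32*20 = 640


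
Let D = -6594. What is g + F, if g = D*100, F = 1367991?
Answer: 708591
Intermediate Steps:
g = -659400 (g = -6594*100 = -659400)
g + F = -659400 + 1367991 = 708591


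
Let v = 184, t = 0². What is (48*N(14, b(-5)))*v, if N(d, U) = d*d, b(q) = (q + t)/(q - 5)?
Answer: 1731072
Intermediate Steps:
t = 0
b(q) = q/(-5 + q) (b(q) = (q + 0)/(q - 5) = q/(-5 + q))
N(d, U) = d²
(48*N(14, b(-5)))*v = (48*14²)*184 = (48*196)*184 = 9408*184 = 1731072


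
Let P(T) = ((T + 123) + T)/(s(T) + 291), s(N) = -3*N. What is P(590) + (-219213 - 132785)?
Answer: -520606345/1479 ≈ -3.5200e+5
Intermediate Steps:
P(T) = (123 + 2*T)/(291 - 3*T) (P(T) = ((T + 123) + T)/(-3*T + 291) = ((123 + T) + T)/(291 - 3*T) = (123 + 2*T)/(291 - 3*T))
P(590) + (-219213 - 132785) = (-123 - 2*590)/(3*(-97 + 590)) + (-219213 - 132785) = (1/3)*(-123 - 1180)/493 - 351998 = (1/3)*(1/493)*(-1303) - 351998 = -1303/1479 - 351998 = -520606345/1479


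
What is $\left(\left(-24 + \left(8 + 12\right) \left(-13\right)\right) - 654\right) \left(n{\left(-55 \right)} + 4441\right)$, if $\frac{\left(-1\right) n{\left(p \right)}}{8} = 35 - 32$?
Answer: $-4143146$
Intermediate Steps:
$n{\left(p \right)} = -24$ ($n{\left(p \right)} = - 8 \left(35 - 32\right) = \left(-8\right) 3 = -24$)
$\left(\left(-24 + \left(8 + 12\right) \left(-13\right)\right) - 654\right) \left(n{\left(-55 \right)} + 4441\right) = \left(\left(-24 + \left(8 + 12\right) \left(-13\right)\right) - 654\right) \left(-24 + 4441\right) = \left(\left(-24 + 20 \left(-13\right)\right) - 654\right) 4417 = \left(\left(-24 - 260\right) - 654\right) 4417 = \left(-284 - 654\right) 4417 = \left(-938\right) 4417 = -4143146$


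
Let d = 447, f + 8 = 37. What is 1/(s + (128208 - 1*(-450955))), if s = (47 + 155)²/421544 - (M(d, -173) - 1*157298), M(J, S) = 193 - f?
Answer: 105386/77595405843 ≈ 1.3581e-6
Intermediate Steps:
f = 29 (f = -8 + 37 = 29)
M(J, S) = 164 (M(J, S) = 193 - 1*29 = 193 - 29 = 164)
s = 16559733925/105386 (s = (47 + 155)²/421544 - (164 - 1*157298) = 202²*(1/421544) - (164 - 157298) = 40804*(1/421544) - 1*(-157134) = 10201/105386 + 157134 = 16559733925/105386 ≈ 1.5713e+5)
1/(s + (128208 - 1*(-450955))) = 1/(16559733925/105386 + (128208 - 1*(-450955))) = 1/(16559733925/105386 + (128208 + 450955)) = 1/(16559733925/105386 + 579163) = 1/(77595405843/105386) = 105386/77595405843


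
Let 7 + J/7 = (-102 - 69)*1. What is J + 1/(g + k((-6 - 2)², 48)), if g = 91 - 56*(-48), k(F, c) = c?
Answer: -3522441/2827 ≈ -1246.0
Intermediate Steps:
g = 2779 (g = 91 + 2688 = 2779)
J = -1246 (J = -49 + 7*((-102 - 69)*1) = -49 + 7*(-171*1) = -49 + 7*(-171) = -49 - 1197 = -1246)
J + 1/(g + k((-6 - 2)², 48)) = -1246 + 1/(2779 + 48) = -1246 + 1/2827 = -3522441/2827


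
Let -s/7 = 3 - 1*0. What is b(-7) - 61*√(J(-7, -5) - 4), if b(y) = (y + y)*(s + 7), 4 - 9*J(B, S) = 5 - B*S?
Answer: 196 - 61*I*√2/3 ≈ 196.0 - 28.756*I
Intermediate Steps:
J(B, S) = -⅑ + B*S/9 (J(B, S) = 4/9 - (5 - B*S)/9 = 4/9 + (-5/9 + B*S/9) = -⅑ + B*S/9)
s = -21 (s = -7*(3 - 1*0) = -7*(3 + 0) = -7*3 = -21)
b(y) = -28*y (b(y) = (y + y)*(-21 + 7) = (2*y)*(-14) = -28*y)
b(-7) - 61*√(J(-7, -5) - 4) = -28*(-7) - 61*√((-⅑ + (⅑)*(-7)*(-5)) - 4) = 196 - 61*√((-⅑ + 35/9) - 4) = 196 - 61*√(34/9 - 4) = 196 - 61*I*√2/3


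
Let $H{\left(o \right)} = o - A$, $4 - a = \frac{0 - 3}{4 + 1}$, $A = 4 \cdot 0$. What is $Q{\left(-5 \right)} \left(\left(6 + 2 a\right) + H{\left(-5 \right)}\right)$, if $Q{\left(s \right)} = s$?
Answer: $-51$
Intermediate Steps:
$A = 0$
$a = \frac{23}{5}$ ($a = 4 - \frac{0 - 3}{4 + 1} = 4 - - \frac{3}{5} = 4 + \frac{3}{5} = \frac{23}{5} \approx 4.6$)
$H{\left(o \right)} = o$ ($H{\left(o \right)} = o - 0 = o + 0 = o$)
$Q{\left(-5 \right)} \left(\left(6 + 2 a\right) + H{\left(-5 \right)}\right) = - 5 \left(\left(6 + 2 \cdot \frac{23}{5}\right) - 5\right) = - 5 \left(\left(6 + \frac{46}{5}\right) - 5\right) = - 5 \left(\frac{76}{5} - 5\right) = \left(-5\right) \frac{51}{5} = -51$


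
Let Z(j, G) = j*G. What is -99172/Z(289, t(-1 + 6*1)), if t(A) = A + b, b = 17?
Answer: -49586/3179 ≈ -15.598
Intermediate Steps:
t(A) = 17 + A (t(A) = A + 17 = 17 + A)
Z(j, G) = G*j
-99172/Z(289, t(-1 + 6*1)) = -99172*1/(289*(17 + (-1 + 6*1))) = -99172*1/(289*(17 + (-1 + 6))) = -99172*1/(289*(17 + 5)) = -99172/(22*289) = -99172/6358 = -99172*1/6358 = -49586/3179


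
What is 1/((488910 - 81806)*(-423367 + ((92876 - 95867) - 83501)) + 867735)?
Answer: -1/207564770601 ≈ -4.8178e-12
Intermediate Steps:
1/((488910 - 81806)*(-423367 + ((92876 - 95867) - 83501)) + 867735) = 1/(407104*(-423367 + (-2991 - 83501)) + 867735) = 1/(407104*(-423367 - 86492) + 867735) = 1/(407104*(-509859) + 867735) = 1/(-207565638336 + 867735) = 1/(-207564770601) = -1/207564770601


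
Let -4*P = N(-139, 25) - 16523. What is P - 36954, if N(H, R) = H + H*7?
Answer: -130181/4 ≈ -32545.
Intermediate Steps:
N(H, R) = 8*H (N(H, R) = H + 7*H = 8*H)
P = 17635/4 (P = -(8*(-139) - 16523)/4 = -(-1112 - 16523)/4 = -¼*(-17635) = 17635/4 ≈ 4408.8)
P - 36954 = 17635/4 - 36954 = -130181/4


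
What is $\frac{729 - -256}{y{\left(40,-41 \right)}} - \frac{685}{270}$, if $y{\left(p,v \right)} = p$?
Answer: $\frac{4771}{216} \approx 22.088$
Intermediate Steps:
$\frac{729 - -256}{y{\left(40,-41 \right)}} - \frac{685}{270} = \frac{729 - -256}{40} - \frac{685}{270} = \left(729 + 256\right) \frac{1}{40} - \frac{137}{54} = 985 \cdot \frac{1}{40} - \frac{137}{54} = \frac{197}{8} - \frac{137}{54} = \frac{4771}{216}$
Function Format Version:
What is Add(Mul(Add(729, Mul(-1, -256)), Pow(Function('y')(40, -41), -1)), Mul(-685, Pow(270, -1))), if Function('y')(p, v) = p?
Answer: Rational(4771, 216) ≈ 22.088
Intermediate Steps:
Add(Mul(Add(729, Mul(-1, -256)), Pow(Function('y')(40, -41), -1)), Mul(-685, Pow(270, -1))) = Add(Mul(Add(729, Mul(-1, -256)), Pow(40, -1)), Mul(-685, Pow(270, -1))) = Add(Mul(Add(729, 256), Rational(1, 40)), Mul(-685, Rational(1, 270))) = Add(Mul(985, Rational(1, 40)), Rational(-137, 54)) = Add(Rational(197, 8), Rational(-137, 54)) = Rational(4771, 216)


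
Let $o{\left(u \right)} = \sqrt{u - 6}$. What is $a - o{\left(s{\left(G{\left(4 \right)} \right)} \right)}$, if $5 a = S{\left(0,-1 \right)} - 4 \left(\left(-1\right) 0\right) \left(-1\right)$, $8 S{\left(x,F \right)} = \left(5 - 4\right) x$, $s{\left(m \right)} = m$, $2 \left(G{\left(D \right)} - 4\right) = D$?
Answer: $0$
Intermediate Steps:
$G{\left(D \right)} = 4 + \frac{D}{2}$
$o{\left(u \right)} = \sqrt{-6 + u}$
$S{\left(x,F \right)} = \frac{x}{8}$ ($S{\left(x,F \right)} = \frac{\left(5 - 4\right) x}{8} = \frac{1 x}{8} = \frac{x}{8}$)
$a = 0$ ($a = \frac{\frac{1}{8} \cdot 0 - 4 \left(\left(-1\right) 0\right) \left(-1\right)}{5} = \frac{0 \left(-4\right) 0 \left(-1\right)}{5} = \frac{0 \cdot 0 \left(-1\right)}{5} = \frac{0 \cdot 0}{5} = \frac{1}{5} \cdot 0 = 0$)
$a - o{\left(s{\left(G{\left(4 \right)} \right)} \right)} = 0 - \sqrt{-6 + \left(4 + \frac{1}{2} \cdot 4\right)} = 0 - \sqrt{-6 + \left(4 + 2\right)} = 0 - \sqrt{-6 + 6} = 0 - \sqrt{0} = 0 - 0 = 0 + 0 = 0$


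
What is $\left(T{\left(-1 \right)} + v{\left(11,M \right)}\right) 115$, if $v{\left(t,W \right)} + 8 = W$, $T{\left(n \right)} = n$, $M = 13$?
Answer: $460$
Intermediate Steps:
$v{\left(t,W \right)} = -8 + W$
$\left(T{\left(-1 \right)} + v{\left(11,M \right)}\right) 115 = \left(-1 + \left(-8 + 13\right)\right) 115 = \left(-1 + 5\right) 115 = 4 \cdot 115 = 460$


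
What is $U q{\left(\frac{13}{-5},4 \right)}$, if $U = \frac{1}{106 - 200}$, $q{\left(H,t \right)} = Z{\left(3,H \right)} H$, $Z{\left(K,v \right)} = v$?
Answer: $- \frac{169}{2350} \approx -0.071915$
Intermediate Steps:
$q{\left(H,t \right)} = H^{2}$ ($q{\left(H,t \right)} = H H = H^{2}$)
$U = - \frac{1}{94}$ ($U = \frac{1}{-94} = - \frac{1}{94} \approx -0.010638$)
$U q{\left(\frac{13}{-5},4 \right)} = - \frac{\left(\frac{13}{-5}\right)^{2}}{94} = - \frac{\left(13 \left(- \frac{1}{5}\right)\right)^{2}}{94} = - \frac{\left(- \frac{13}{5}\right)^{2}}{94} = \left(- \frac{1}{94}\right) \frac{169}{25} = - \frac{169}{2350}$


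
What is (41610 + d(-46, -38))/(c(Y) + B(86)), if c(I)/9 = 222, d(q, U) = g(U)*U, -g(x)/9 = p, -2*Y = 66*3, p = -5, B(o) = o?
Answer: 9975/521 ≈ 19.146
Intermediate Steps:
Y = -99 (Y = -33*3 = -1/2*198 = -99)
g(x) = 45 (g(x) = -9*(-5) = 45)
d(q, U) = 45*U
c(I) = 1998 (c(I) = 9*222 = 1998)
(41610 + d(-46, -38))/(c(Y) + B(86)) = (41610 + 45*(-38))/(1998 + 86) = (41610 - 1710)/2084 = 39900*(1/2084) = 9975/521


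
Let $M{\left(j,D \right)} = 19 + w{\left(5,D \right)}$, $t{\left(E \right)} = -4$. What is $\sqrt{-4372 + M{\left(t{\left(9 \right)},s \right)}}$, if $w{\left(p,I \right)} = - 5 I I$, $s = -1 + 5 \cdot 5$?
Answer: $i \sqrt{7233} \approx 85.047 i$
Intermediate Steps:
$s = 24$ ($s = -1 + 25 = 24$)
$w{\left(p,I \right)} = - 5 I^{2}$
$M{\left(j,D \right)} = 19 - 5 D^{2}$
$\sqrt{-4372 + M{\left(t{\left(9 \right)},s \right)}} = \sqrt{-4372 + \left(19 - 5 \cdot 24^{2}\right)} = \sqrt{-4372 + \left(19 - 2880\right)} = \sqrt{-4372 - 2861} = \sqrt{-7233} = i \sqrt{7233}$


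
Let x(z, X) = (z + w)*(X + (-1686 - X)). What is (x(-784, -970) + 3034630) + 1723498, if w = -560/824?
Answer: 626353076/103 ≈ 6.0811e+6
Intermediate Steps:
w = -70/103 (w = -560*1/824 = -70/103 ≈ -0.67961)
x(z, X) = 118020/103 - 1686*z (x(z, X) = (z - 70/103)*(X + (-1686 - X)) = (-70/103 + z)*(-1686) = 118020/103 - 1686*z)
(x(-784, -970) + 3034630) + 1723498 = ((118020/103 - 1686*(-784)) + 3034630) + 1723498 = ((118020/103 + 1321824) + 3034630) + 1723498 = (136265892/103 + 3034630) + 1723498 = 448832782/103 + 1723498 = 626353076/103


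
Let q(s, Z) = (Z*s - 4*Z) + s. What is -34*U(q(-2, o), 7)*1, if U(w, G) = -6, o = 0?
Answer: 204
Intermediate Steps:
q(s, Z) = s - 4*Z + Z*s (q(s, Z) = (-4*Z + Z*s) + s = s - 4*Z + Z*s)
-34*U(q(-2, o), 7)*1 = -34*(-6)*1 = 204*1 = 204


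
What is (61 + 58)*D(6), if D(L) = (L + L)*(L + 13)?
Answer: 27132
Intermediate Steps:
D(L) = 2*L*(13 + L) (D(L) = (2*L)*(13 + L) = 2*L*(13 + L))
(61 + 58)*D(6) = (61 + 58)*(2*6*(13 + 6)) = 119*(2*6*19) = 119*228 = 27132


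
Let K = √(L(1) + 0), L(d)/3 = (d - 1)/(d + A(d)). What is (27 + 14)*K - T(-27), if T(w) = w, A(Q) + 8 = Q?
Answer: 27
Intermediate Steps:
A(Q) = -8 + Q
L(d) = 3*(-1 + d)/(-8 + 2*d) (L(d) = 3*((d - 1)/(d + (-8 + d))) = 3*((-1 + d)/(-8 + 2*d)) = 3*(-1 + d)/(-8 + 2*d))
K = 0 (K = √(3*(-1 + 1)/(2*(-4 + 1)) + 0) = √((3/2)*0/(-3) + 0) = √((3/2)*(-⅓)*0 + 0) = √(0 + 0) = √0 = 0)
(27 + 14)*K - T(-27) = (27 + 14)*0 - 1*(-27) = 41*0 + 27 = 0 + 27 = 27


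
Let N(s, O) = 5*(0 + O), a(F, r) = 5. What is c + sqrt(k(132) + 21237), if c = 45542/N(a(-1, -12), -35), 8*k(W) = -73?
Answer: -6506/25 + sqrt(339646)/4 ≈ -114.54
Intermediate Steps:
k(W) = -73/8 (k(W) = (1/8)*(-73) = -73/8)
N(s, O) = 5*O
c = -6506/25 (c = 45542/((5*(-35))) = 45542/(-175) = 45542*(-1/175) = -6506/25 ≈ -260.24)
c + sqrt(k(132) + 21237) = -6506/25 + sqrt(-73/8 + 21237) = -6506/25 + sqrt(169823/8) = -6506/25 + sqrt(339646)/4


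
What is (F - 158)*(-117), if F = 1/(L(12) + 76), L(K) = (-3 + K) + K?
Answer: 1793025/97 ≈ 18485.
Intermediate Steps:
L(K) = -3 + 2*K
F = 1/97 (F = 1/((-3 + 2*12) + 76) = 1/((-3 + 24) + 76) = 1/(21 + 76) = 1/97 ≈ 0.010309)
(F - 158)*(-117) = (1/97 - 158)*(-117) = -15325/97*(-117) = 1793025/97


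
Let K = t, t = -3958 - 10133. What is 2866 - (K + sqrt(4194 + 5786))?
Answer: 16957 - 2*sqrt(2495) ≈ 16857.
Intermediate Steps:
t = -14091
K = -14091
2866 - (K + sqrt(4194 + 5786)) = 2866 - (-14091 + sqrt(4194 + 5786)) = 2866 - (-14091 + sqrt(9980)) = 2866 - (-14091 + 2*sqrt(2495)) = 2866 + (14091 - 2*sqrt(2495)) = 16957 - 2*sqrt(2495)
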